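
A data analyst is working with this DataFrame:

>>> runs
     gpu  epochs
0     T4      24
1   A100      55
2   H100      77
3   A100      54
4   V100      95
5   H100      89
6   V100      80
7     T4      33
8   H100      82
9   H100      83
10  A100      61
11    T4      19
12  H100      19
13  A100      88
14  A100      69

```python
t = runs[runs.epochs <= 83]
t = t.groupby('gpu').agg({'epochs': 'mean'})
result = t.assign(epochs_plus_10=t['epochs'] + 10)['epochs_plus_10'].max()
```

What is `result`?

90.0

filter rows where epochs <= 83:
     gpu  epochs
0     T4      24
1   A100      55
2   H100      77
3   A100      54
6   V100      80
7     T4      33
8   H100      82
9   H100      83
10  A100      61
11    T4      19
12  H100      19
14  A100      69
group by gpu, mean of epochs:
         epochs
gpu            
A100  59.750000
H100  65.250000
T4    25.333333
V100  80.000000
add column epochs_plus_10 = t['epochs'] + 10:
         epochs  epochs_plus_10
gpu                            
A100  59.750000       69.750000
H100  65.250000       75.250000
T4    25.333333       35.333333
V100  80.000000       90.000000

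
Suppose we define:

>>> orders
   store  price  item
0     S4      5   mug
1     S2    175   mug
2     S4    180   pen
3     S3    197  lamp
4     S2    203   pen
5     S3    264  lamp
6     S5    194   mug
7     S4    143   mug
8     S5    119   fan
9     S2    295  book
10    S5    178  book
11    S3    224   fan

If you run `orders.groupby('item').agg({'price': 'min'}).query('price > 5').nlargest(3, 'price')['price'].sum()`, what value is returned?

group by item, min of price:
      price
item       
book    178
fan     119
lamp    197
mug       5
pen     180
filter rows where price > 5:
      price
item       
book    178
fan     119
lamp    197
pen     180
take 3 rows with largest price:
      price
item       
lamp    197
pen     180
book    178
Then the sum of column 'price': 555

555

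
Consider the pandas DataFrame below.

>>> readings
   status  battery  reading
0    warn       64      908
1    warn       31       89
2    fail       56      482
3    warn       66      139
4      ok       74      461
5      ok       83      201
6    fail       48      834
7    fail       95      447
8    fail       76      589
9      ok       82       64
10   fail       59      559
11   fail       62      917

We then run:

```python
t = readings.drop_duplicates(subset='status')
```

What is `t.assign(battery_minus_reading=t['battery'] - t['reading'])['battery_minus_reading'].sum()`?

drop duplicate status (keep=first):
  status  battery  reading
0   warn       64      908
2   fail       56      482
4     ok       74      461
add column battery_minus_reading = t['battery'] - t['reading']:
  status  battery  reading  battery_minus_reading
0   warn       64      908                   -844
2   fail       56      482                   -426
4     ok       74      461                   -387
Hence -1657.

-1657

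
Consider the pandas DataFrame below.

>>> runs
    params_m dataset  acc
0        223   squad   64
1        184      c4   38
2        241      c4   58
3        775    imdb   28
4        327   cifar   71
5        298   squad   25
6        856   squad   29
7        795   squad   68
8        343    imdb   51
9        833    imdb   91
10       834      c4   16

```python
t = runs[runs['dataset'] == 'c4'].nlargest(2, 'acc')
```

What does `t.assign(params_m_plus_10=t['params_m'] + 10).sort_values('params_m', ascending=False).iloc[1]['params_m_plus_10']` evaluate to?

194

filter rows where dataset == 'c4':
    params_m dataset  acc
1        184      c4   38
2        241      c4   58
10       834      c4   16
take 2 rows with largest acc:
   params_m dataset  acc
2       241      c4   58
1       184      c4   38
add column params_m_plus_10 = t['params_m'] + 10:
   params_m dataset  acc  params_m_plus_10
2       241      c4   58               251
1       184      c4   38               194
sort by params_m descending:
   params_m dataset  acc  params_m_plus_10
2       241      c4   58               251
1       184      c4   38               194
Reading off the value at position 1, column 'params_m_plus_10', we get 194.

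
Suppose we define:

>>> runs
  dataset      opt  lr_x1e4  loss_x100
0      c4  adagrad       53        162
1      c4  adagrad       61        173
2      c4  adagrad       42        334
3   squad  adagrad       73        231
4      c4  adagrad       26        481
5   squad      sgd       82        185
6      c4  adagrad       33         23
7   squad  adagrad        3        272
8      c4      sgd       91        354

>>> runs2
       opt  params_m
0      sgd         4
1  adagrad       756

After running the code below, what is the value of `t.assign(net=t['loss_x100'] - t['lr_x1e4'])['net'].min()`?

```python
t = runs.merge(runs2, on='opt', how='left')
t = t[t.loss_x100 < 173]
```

-10

merge on 'opt' (how='left') → 9 rows:
  dataset      opt  lr_x1e4  loss_x100  params_m
0      c4  adagrad       53        162       756
1      c4  adagrad       61        173       756
2      c4  adagrad       42        334       756
3   squad  adagrad       73        231       756
4      c4  adagrad       26        481       756
5   squad      sgd       82        185         4
6      c4  adagrad       33         23       756
7   squad  adagrad        3        272       756
8      c4      sgd       91        354         4
filter rows where loss_x100 < 173:
  dataset      opt  lr_x1e4  loss_x100  params_m
0      c4  adagrad       53        162       756
6      c4  adagrad       33         23       756
add column net = t['loss_x100'] - t['lr_x1e4']:
  dataset      opt  lr_x1e4  loss_x100  params_m  net
0      c4  adagrad       53        162       756  109
6      c4  adagrad       33         23       756  -10
Hence -10.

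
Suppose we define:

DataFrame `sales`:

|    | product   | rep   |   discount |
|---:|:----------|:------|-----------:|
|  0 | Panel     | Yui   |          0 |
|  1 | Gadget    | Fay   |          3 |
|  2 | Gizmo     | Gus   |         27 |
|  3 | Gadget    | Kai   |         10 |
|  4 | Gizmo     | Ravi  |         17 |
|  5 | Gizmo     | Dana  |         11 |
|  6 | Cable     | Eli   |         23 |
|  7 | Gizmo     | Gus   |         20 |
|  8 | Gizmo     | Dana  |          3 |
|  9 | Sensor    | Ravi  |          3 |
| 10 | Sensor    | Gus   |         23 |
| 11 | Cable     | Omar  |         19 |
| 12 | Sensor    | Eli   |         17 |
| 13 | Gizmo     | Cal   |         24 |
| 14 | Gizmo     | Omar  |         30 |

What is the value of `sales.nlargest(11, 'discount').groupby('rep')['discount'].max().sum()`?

142

take 11 rows with largest discount:
   product   rep  discount
14   Gizmo  Omar        30
2    Gizmo   Gus        27
13   Gizmo   Cal        24
6    Cable   Eli        23
10  Sensor   Gus        23
7    Gizmo   Gus        20
11   Cable  Omar        19
4    Gizmo  Ravi        17
12  Sensor   Eli        17
5    Gizmo  Dana        11
3   Gadget   Kai        10
group by rep, max of discount:
rep
Cal     24
Dana    11
Eli     23
Gus     27
Kai     10
Omar    30
Ravi    17
Name: discount, dtype: int64
Hence 142.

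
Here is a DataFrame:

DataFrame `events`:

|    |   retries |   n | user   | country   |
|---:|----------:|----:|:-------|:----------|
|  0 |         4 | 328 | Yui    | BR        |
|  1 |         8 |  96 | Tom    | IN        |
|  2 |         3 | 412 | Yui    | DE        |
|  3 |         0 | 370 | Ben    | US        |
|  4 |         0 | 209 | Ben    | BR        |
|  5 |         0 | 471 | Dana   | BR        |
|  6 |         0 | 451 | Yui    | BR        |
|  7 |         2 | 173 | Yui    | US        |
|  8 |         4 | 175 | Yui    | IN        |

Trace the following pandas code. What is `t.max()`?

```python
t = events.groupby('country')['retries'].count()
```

group by country, count of retries:
country
BR    4
DE    1
IN    2
US    2
Name: retries, dtype: int64
Taking the max of the resulting series gives 4.

4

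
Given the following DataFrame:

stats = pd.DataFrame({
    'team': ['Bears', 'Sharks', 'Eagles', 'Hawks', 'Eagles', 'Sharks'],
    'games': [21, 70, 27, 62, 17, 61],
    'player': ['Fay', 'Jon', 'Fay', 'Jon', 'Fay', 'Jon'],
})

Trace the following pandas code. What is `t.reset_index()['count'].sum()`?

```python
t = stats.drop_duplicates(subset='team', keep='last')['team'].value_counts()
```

drop duplicate team (keep=last):
     team  games player
0   Bears     21    Fay
3   Hawks     62    Jon
4  Eagles     17    Fay
5  Sharks     61    Jon
value_counts of team:
team
Bears     1
Hawks     1
Eagles    1
Sharks    1
Name: count, dtype: int64
reset_index():
     team  count
0   Bears      1
1   Hawks      1
2  Eagles      1
3  Sharks      1
sum of column 'count' → 4

4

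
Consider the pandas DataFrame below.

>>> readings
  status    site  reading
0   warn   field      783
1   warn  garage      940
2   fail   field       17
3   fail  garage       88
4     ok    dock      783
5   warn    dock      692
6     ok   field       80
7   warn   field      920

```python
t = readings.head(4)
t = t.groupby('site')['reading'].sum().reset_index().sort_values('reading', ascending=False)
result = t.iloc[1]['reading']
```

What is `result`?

800

take first 4 rows:
  status    site  reading
0   warn   field      783
1   warn  garage      940
2   fail   field       17
3   fail  garage       88
group by site, sum of reading:
site
field      800
garage    1028
Name: reading, dtype: int64
reset_index():
     site  reading
0   field      800
1  garage     1028
sort by reading descending:
     site  reading
1  garage     1028
0   field      800
The value at position 1, column 'reading' is 800.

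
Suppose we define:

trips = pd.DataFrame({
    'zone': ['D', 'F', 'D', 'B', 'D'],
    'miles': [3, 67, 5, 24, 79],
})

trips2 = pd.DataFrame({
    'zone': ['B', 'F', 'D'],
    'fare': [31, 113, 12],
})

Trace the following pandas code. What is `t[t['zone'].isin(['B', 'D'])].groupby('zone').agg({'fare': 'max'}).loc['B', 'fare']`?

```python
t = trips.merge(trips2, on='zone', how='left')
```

merge on 'zone' (how='left') → 5 rows:
  zone  miles  fare
0    D      3    12
1    F     67   113
2    D      5    12
3    B     24    31
4    D     79    12
filter rows where zone in ['B', 'D']:
  zone  miles  fare
0    D      3    12
2    D      5    12
3    B     24    31
4    D     79    12
group by zone, max of fare:
      fare
zone      
B       31
D       12
Finally, value at row 'B', column 'fare' = 31.

31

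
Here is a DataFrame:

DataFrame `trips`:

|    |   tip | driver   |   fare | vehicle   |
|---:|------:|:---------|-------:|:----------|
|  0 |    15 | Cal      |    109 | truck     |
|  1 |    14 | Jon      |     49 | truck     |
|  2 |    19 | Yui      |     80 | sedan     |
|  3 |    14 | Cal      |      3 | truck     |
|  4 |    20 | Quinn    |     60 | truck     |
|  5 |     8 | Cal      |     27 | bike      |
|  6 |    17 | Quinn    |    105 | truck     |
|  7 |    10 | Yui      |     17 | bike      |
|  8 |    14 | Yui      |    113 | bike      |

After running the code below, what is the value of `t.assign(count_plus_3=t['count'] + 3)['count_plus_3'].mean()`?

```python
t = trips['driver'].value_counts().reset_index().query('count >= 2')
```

value_counts of driver:
driver
Cal      3
Yui      3
Quinn    2
Jon      1
Name: count, dtype: int64
reset_index():
  driver  count
0    Cal      3
1    Yui      3
2  Quinn      2
3    Jon      1
filter rows where count >= 2:
  driver  count
0    Cal      3
1    Yui      3
2  Quinn      2
add column count_plus_3 = t['count'] + 3:
  driver  count  count_plus_3
0    Cal      3             6
1    Yui      3             6
2  Quinn      2             5
Hence 5.66666666667.

5.66666666667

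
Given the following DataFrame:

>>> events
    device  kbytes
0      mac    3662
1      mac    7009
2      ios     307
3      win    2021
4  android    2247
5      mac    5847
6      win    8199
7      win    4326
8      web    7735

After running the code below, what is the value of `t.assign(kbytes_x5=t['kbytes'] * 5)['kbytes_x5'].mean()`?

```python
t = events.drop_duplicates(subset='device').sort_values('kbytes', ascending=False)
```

15972.0

drop duplicate device (keep=first):
    device  kbytes
0      mac    3662
2      ios     307
3      win    2021
4  android    2247
8      web    7735
sort by kbytes descending:
    device  kbytes
8      web    7735
0      mac    3662
4  android    2247
3      win    2021
2      ios     307
add column kbytes_x5 = t['kbytes'] * 5:
    device  kbytes  kbytes_x5
8      web    7735      38675
0      mac    3662      18310
4  android    2247      11235
3      win    2021      10105
2      ios     307       1535
So mean() = 15972.0.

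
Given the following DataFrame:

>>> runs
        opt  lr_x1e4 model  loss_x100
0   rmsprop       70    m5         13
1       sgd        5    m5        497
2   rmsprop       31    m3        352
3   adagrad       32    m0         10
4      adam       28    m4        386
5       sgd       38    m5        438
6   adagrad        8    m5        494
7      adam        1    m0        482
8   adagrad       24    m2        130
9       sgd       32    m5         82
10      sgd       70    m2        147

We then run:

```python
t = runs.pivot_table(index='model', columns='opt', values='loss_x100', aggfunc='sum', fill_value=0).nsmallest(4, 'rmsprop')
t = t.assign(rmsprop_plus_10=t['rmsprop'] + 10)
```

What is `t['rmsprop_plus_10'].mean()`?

13.25

pivot: rows=model, cols=opt, sum(loss_x100):
opt    adagrad  adam  rmsprop   sgd
model                              
m0          10   482        0     0
m2         130     0        0   147
m3           0     0      352     0
m4           0   386        0     0
m5         494     0       13  1017
take 4 rows with smallest rmsprop:
opt    adagrad  adam  rmsprop   sgd
model                              
m0          10   482        0     0
m2         130     0        0   147
m4           0   386        0     0
m5         494     0       13  1017
add column rmsprop_plus_10 = t['rmsprop'] + 10:
opt    adagrad  adam  rmsprop   sgd  rmsprop_plus_10
model                                               
m0          10   482        0     0               10
m2         130     0        0   147               10
m4           0   386        0     0               10
m5         494     0       13  1017               23
The mean of column 'rmsprop_plus_10' is 13.25.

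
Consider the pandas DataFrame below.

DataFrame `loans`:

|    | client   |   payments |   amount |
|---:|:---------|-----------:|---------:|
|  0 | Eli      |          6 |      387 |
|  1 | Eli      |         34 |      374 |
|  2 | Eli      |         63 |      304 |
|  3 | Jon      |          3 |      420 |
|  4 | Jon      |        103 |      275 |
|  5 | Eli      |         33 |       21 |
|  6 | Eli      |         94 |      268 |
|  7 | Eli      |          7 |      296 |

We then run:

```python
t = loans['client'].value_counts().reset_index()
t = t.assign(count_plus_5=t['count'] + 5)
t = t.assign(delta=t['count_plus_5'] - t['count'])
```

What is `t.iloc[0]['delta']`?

5

value_counts of client:
client
Eli    6
Jon    2
Name: count, dtype: int64
reset_index():
  client  count
0    Eli      6
1    Jon      2
add column count_plus_5 = t['count'] + 5:
  client  count  count_plus_5
0    Eli      6            11
1    Jon      2             7
add column delta = t['count_plus_5'] - t['count']:
  client  count  count_plus_5  delta
0    Eli      6            11      5
1    Jon      2             7      5
Taking the value at position 0, column 'delta' gives 5.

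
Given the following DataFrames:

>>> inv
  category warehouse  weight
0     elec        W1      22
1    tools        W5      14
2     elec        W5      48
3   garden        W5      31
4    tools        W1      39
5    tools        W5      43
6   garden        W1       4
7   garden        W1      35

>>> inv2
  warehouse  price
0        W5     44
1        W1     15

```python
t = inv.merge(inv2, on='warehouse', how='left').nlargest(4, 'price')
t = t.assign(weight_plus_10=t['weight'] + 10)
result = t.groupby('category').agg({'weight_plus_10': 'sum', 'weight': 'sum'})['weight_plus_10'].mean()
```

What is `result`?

58.6666666667

merge on 'warehouse' (how='left') → 8 rows:
  category warehouse  weight  price
0     elec        W1      22     15
1    tools        W5      14     44
2     elec        W5      48     44
3   garden        W5      31     44
4    tools        W1      39     15
5    tools        W5      43     44
6   garden        W1       4     15
7   garden        W1      35     15
take 4 rows with largest price:
  category warehouse  weight  price
1    tools        W5      14     44
2     elec        W5      48     44
3   garden        W5      31     44
5    tools        W5      43     44
add column weight_plus_10 = t['weight'] + 10:
  category warehouse  weight  price  weight_plus_10
1    tools        W5      14     44              24
2     elec        W5      48     44              58
3   garden        W5      31     44              41
5    tools        W5      43     44              53
group by category: sum(weight_plus_10), sum(weight):
          weight_plus_10  weight
category                        
elec                  58      48
garden                41      31
tools                 77      57
So mean() = 58.6666666667.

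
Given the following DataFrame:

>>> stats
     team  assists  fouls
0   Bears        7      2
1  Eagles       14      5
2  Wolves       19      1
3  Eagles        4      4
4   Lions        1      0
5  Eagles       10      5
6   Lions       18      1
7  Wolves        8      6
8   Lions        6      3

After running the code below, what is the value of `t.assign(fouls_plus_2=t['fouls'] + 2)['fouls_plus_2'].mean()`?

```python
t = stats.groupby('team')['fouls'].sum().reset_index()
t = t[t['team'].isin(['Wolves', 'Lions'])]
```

7.5

group by team, sum of fouls:
team
Bears      2
Eagles    14
Lions      4
Wolves     7
Name: fouls, dtype: int64
reset_index():
     team  fouls
0   Bears      2
1  Eagles     14
2   Lions      4
3  Wolves      7
filter rows where team in ['Wolves', 'Lions']:
     team  fouls
2   Lions      4
3  Wolves      7
add column fouls_plus_2 = t['fouls'] + 2:
     team  fouls  fouls_plus_2
2   Lions      4             6
3  Wolves      7             9
Taking the mean of column 'fouls_plus_2' gives 7.5.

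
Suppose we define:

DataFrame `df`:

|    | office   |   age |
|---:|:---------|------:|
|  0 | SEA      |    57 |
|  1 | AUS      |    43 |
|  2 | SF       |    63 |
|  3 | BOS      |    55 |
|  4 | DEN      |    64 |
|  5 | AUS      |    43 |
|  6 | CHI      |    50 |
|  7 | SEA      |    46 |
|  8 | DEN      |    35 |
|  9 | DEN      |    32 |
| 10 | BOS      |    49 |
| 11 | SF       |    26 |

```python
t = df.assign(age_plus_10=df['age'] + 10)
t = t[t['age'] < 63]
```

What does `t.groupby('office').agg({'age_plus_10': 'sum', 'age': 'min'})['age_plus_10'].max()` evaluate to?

124

add column age_plus_10 = df['age'] + 10:
   office  age  age_plus_10
0     SEA   57           67
1     AUS   43           53
2      SF   63           73
3     BOS   55           65
4     DEN   64           74
5     AUS   43           53
6     CHI   50           60
7     SEA   46           56
8     DEN   35           45
9     DEN   32           42
10    BOS   49           59
11     SF   26           36
filter rows where age < 63:
   office  age  age_plus_10
0     SEA   57           67
1     AUS   43           53
3     BOS   55           65
5     AUS   43           53
6     CHI   50           60
7     SEA   46           56
8     DEN   35           45
9     DEN   32           42
10    BOS   49           59
11     SF   26           36
group by office: sum(age_plus_10), min(age):
        age_plus_10  age
office                  
AUS             106   43
BOS             124   49
CHI              60   50
DEN              87   32
SEA             123   46
SF               36   26
Hence 124.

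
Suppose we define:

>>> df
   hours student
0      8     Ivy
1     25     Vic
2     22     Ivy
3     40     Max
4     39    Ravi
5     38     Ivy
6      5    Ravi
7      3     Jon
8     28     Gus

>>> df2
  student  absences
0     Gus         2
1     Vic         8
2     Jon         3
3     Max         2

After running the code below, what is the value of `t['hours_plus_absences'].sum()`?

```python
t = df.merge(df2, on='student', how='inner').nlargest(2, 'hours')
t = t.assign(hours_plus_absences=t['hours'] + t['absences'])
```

merge on 'student' (how='inner') → 4 rows:
   hours student  absences
0     25     Vic         8
1     40     Max         2
2      3     Jon         3
3     28     Gus         2
take 2 rows with largest hours:
   hours student  absences
1     40     Max         2
3     28     Gus         2
add column hours_plus_absences = t['hours'] + t['absences']:
   hours student  absences  hours_plus_absences
1     40     Max         2                   42
3     28     Gus         2                   30

72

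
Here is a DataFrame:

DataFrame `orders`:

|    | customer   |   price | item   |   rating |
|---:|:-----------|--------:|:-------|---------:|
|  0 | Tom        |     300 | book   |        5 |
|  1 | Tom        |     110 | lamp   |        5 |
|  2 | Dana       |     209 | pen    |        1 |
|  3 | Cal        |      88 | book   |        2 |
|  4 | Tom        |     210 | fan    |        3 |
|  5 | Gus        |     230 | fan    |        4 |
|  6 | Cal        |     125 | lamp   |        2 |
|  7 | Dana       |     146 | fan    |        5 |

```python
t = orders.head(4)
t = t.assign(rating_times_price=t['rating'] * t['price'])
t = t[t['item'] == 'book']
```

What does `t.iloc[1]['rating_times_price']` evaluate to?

176

take first 4 rows:
  customer  price  item  rating
0      Tom    300  book       5
1      Tom    110  lamp       5
2     Dana    209   pen       1
3      Cal     88  book       2
add column rating_times_price = t['rating'] * t['price']:
  customer  price  item  rating  rating_times_price
0      Tom    300  book       5                1500
1      Tom    110  lamp       5                 550
2     Dana    209   pen       1                 209
3      Cal     88  book       2                 176
filter rows where item == 'book':
  customer  price  item  rating  rating_times_price
0      Tom    300  book       5                1500
3      Cal     88  book       2                 176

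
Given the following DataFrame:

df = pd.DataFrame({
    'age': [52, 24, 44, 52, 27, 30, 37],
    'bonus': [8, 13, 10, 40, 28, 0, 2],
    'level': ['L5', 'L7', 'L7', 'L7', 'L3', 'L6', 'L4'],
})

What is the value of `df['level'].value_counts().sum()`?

value_counts of level:
level
L7    3
L5    1
L3    1
L6    1
L4    1
Name: count, dtype: int64
Then the sum of the resulting series: 7

7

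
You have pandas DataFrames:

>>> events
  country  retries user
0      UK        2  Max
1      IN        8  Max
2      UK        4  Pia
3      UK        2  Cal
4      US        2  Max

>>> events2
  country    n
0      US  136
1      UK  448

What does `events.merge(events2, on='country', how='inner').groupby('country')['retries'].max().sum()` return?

6

merge on 'country' (how='inner') → 4 rows:
  country  retries user    n
0      UK        2  Max  448
1      UK        4  Pia  448
2      UK        2  Cal  448
3      US        2  Max  136
group by country, max of retries:
country
UK    4
US    2
Name: retries, dtype: int64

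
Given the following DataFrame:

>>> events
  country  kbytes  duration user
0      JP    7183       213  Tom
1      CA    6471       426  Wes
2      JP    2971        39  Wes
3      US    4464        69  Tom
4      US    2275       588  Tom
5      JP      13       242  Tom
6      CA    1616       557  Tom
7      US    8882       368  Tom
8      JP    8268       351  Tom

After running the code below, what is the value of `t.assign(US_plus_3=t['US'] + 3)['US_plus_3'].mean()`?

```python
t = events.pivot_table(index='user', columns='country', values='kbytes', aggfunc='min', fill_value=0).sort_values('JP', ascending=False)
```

1140.5

pivot: rows=user, cols=country, min(kbytes):
country    CA    JP    US
user                     
Tom      1616    13  2275
Wes      6471  2971     0
sort by JP descending:
country    CA    JP    US
user                     
Wes      6471  2971     0
Tom      1616    13  2275
add column US_plus_3 = t['US'] + 3:
country    CA    JP    US  US_plus_3
user                                
Wes      6471  2971     0          3
Tom      1616    13  2275       2278
Reading off the mean of column 'US_plus_3', we get 1140.5.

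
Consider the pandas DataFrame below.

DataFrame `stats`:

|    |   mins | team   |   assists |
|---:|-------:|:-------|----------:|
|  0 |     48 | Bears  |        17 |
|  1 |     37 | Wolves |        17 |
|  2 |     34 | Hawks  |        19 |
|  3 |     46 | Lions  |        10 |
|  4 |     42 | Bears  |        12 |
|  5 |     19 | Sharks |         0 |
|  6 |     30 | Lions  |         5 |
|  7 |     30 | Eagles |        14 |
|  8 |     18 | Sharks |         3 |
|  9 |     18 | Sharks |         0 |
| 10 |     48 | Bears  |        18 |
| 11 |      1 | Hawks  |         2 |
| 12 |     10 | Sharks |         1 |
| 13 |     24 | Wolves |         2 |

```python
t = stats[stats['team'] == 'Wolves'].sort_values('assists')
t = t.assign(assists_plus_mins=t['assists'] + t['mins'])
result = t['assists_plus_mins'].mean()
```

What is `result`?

filter rows where team == 'Wolves':
    mins    team  assists
1     37  Wolves       17
13    24  Wolves        2
sort by assists:
    mins    team  assists
13    24  Wolves        2
1     37  Wolves       17
add column assists_plus_mins = t['assists'] + t['mins']:
    mins    team  assists  assists_plus_mins
13    24  Wolves        2                 26
1     37  Wolves       17                 54

40.0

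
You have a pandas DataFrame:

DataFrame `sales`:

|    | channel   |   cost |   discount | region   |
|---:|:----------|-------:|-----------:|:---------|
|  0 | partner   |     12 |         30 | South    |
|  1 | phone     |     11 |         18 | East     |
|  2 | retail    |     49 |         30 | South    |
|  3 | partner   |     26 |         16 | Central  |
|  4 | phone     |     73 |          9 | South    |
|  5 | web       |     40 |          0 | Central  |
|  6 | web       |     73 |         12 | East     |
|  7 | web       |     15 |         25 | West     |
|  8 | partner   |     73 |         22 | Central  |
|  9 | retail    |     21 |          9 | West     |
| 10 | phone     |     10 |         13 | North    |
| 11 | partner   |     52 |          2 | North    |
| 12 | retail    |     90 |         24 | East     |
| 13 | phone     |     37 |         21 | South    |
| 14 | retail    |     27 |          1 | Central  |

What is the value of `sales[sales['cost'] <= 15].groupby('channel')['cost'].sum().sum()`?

filter rows where cost <= 15:
    channel  cost  discount region
0   partner    12        30  South
1     phone    11        18   East
7       web    15        25   West
10    phone    10        13  North
group by channel, sum of cost:
channel
partner    12
phone      21
web        15
Name: cost, dtype: int64

48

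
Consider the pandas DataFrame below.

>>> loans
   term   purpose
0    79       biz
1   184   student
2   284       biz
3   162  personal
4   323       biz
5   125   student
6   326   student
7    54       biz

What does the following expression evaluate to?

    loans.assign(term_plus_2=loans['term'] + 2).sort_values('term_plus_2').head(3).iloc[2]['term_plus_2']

127

add column term_plus_2 = loans['term'] + 2:
   term   purpose  term_plus_2
0    79       biz           81
1   184   student          186
2   284       biz          286
3   162  personal          164
4   323       biz          325
5   125   student          127
6   326   student          328
7    54       biz           56
sort by term_plus_2:
   term   purpose  term_plus_2
7    54       biz           56
0    79       biz           81
5   125   student          127
3   162  personal          164
1   184   student          186
2   284       biz          286
4   323       biz          325
6   326   student          328
take first 3 rows:
   term  purpose  term_plus_2
7    54      biz           56
0    79      biz           81
5   125  student          127
So iloc[2]['term_plus_2'] = 127.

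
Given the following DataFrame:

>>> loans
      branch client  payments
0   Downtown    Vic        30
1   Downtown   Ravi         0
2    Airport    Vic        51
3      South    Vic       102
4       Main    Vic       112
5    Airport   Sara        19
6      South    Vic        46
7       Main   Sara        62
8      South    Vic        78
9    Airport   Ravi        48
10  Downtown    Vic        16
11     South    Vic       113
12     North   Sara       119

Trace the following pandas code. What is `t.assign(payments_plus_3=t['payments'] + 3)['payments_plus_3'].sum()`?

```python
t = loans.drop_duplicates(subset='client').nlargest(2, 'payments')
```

55

drop duplicate client (keep=first):
     branch client  payments
0  Downtown    Vic        30
1  Downtown   Ravi         0
5   Airport   Sara        19
take 2 rows with largest payments:
     branch client  payments
0  Downtown    Vic        30
5   Airport   Sara        19
add column payments_plus_3 = t['payments'] + 3:
     branch client  payments  payments_plus_3
0  Downtown    Vic        30               33
5   Airport   Sara        19               22
Reading off the sum of column 'payments_plus_3', we get 55.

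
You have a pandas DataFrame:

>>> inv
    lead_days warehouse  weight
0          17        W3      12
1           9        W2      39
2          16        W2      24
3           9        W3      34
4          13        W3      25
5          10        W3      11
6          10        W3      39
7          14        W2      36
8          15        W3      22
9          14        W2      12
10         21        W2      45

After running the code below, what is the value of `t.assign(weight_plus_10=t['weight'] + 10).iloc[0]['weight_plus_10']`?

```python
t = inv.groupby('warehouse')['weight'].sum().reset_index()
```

group by warehouse, sum of weight:
warehouse
W2    156
W3    143
Name: weight, dtype: int64
reset_index():
  warehouse  weight
0        W2     156
1        W3     143
add column weight_plus_10 = t['weight'] + 10:
  warehouse  weight  weight_plus_10
0        W2     156             166
1        W3     143             153
Reading off the value at position 0, column 'weight_plus_10', we get 166.

166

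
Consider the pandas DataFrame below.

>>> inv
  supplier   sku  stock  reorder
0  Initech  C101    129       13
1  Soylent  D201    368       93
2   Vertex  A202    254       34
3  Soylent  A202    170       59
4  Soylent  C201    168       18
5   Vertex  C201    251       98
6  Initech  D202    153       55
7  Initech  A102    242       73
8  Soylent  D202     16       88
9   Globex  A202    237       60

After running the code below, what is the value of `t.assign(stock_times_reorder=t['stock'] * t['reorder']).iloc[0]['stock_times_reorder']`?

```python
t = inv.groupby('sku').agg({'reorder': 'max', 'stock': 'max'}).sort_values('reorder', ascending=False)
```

24598

group by sku: max(reorder), max(stock):
      reorder  stock
sku                 
A102       73    242
A202       60    254
C101       13    129
C201       98    251
D201       93    368
D202       88    153
sort by reorder descending:
      reorder  stock
sku                 
C201       98    251
D201       93    368
D202       88    153
A102       73    242
A202       60    254
C101       13    129
add column stock_times_reorder = t['stock'] * t['reorder']:
      reorder  stock  stock_times_reorder
sku                                      
C201       98    251                24598
D201       93    368                34224
D202       88    153                13464
A102       73    242                17666
A202       60    254                15240
C101       13    129                 1677
Hence 24598.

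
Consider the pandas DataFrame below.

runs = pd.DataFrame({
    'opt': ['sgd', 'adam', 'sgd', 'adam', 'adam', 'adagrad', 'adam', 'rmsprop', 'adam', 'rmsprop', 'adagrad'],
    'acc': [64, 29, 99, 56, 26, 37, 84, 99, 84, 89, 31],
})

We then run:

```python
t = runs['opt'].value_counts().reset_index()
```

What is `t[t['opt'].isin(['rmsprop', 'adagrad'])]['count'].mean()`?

value_counts of opt:
opt
adam       5
sgd        2
adagrad    2
rmsprop    2
Name: count, dtype: int64
reset_index():
       opt  count
0     adam      5
1      sgd      2
2  adagrad      2
3  rmsprop      2
filter rows where opt in ['rmsprop', 'adagrad']:
       opt  count
2  adagrad      2
3  rmsprop      2

2.0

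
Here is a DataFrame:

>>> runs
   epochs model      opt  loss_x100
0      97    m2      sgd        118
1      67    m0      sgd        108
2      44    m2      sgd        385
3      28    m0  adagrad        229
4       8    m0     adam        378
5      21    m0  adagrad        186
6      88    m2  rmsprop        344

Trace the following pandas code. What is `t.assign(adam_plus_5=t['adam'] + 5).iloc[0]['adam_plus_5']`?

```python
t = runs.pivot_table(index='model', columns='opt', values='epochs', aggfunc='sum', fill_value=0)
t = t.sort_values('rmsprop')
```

13

pivot: rows=model, cols=opt, sum(epochs):
opt    adagrad  adam  rmsprop  sgd
model                             
m0          49     8        0   67
m2           0     0       88  141
sort by rmsprop:
opt    adagrad  adam  rmsprop  sgd
model                             
m0          49     8        0   67
m2           0     0       88  141
add column adam_plus_5 = t['adam'] + 5:
opt    adagrad  adam  rmsprop  sgd  adam_plus_5
model                                          
m0          49     8        0   67           13
m2           0     0       88  141            5
Hence 13.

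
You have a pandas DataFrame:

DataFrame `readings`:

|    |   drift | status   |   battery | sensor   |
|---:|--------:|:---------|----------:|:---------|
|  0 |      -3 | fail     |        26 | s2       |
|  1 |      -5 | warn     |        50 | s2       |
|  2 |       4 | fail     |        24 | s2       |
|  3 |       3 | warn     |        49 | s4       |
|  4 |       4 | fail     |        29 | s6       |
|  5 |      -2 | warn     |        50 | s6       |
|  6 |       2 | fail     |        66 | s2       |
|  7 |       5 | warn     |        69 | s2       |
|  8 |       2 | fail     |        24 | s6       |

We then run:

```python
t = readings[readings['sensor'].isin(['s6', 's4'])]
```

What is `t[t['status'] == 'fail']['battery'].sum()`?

53

filter rows where sensor in ['s6', 's4']:
   drift status  battery sensor
3      3   warn       49     s4
4      4   fail       29     s6
5     -2   warn       50     s6
8      2   fail       24     s6
filter rows where status == 'fail':
   drift status  battery sensor
4      4   fail       29     s6
8      2   fail       24     s6
sum of column 'battery' → 53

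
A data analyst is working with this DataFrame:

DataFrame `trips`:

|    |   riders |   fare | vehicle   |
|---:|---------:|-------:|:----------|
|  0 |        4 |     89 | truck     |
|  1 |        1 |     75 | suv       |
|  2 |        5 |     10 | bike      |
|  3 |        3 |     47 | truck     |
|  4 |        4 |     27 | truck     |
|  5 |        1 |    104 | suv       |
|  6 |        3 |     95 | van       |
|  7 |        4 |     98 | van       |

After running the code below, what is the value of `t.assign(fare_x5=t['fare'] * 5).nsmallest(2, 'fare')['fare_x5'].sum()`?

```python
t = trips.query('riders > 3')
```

filter rows where riders > 3:
   riders  fare vehicle
0       4    89   truck
2       5    10    bike
4       4    27   truck
7       4    98     van
add column fare_x5 = t['fare'] * 5:
   riders  fare vehicle  fare_x5
0       4    89   truck      445
2       5    10    bike       50
4       4    27   truck      135
7       4    98     van      490
take 2 rows with smallest fare:
   riders  fare vehicle  fare_x5
2       5    10    bike       50
4       4    27   truck      135

185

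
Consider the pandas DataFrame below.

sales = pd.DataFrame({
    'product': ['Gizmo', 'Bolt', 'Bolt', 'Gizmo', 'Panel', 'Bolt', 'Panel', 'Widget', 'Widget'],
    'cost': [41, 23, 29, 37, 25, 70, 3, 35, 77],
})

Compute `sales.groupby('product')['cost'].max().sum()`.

213

group by product, max of cost:
product
Bolt      70
Gizmo     41
Panel     25
Widget    77
Name: cost, dtype: int64
Reading off the sum of the resulting series, we get 213.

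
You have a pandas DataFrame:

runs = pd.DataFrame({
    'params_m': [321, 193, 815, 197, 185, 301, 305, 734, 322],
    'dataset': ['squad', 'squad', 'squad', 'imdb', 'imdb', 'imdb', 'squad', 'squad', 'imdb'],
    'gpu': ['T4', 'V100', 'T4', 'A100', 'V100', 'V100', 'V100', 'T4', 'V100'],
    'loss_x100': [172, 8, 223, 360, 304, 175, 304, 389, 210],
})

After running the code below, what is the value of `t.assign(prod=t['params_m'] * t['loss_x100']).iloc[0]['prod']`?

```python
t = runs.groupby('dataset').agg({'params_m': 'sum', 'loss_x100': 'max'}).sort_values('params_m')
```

361800

group by dataset: sum(params_m), max(loss_x100):
         params_m  loss_x100
dataset                     
imdb         1005        360
squad        2368        389
sort by params_m:
         params_m  loss_x100
dataset                     
imdb         1005        360
squad        2368        389
add column prod = t['params_m'] * t['loss_x100']:
         params_m  loss_x100    prod
dataset                             
imdb         1005        360  361800
squad        2368        389  921152
Then the value at position 0, column 'prod': 361800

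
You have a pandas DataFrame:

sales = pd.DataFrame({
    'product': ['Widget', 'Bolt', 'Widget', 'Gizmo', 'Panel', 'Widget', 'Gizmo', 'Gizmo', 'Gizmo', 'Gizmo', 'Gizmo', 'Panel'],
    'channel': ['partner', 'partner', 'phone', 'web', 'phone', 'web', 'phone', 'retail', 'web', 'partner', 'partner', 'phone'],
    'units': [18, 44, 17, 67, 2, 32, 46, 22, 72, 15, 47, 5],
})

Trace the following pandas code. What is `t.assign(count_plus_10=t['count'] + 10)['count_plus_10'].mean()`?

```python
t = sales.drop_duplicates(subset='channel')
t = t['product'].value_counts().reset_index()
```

drop duplicate channel (keep=first):
  product  channel  units
0  Widget  partner     18
2  Widget    phone     17
3   Gizmo      web     67
7   Gizmo   retail     22
value_counts of product:
product
Widget    2
Gizmo     2
Name: count, dtype: int64
reset_index():
  product  count
0  Widget      2
1   Gizmo      2
add column count_plus_10 = t['count'] + 10:
  product  count  count_plus_10
0  Widget      2             12
1   Gizmo      2             12

12.0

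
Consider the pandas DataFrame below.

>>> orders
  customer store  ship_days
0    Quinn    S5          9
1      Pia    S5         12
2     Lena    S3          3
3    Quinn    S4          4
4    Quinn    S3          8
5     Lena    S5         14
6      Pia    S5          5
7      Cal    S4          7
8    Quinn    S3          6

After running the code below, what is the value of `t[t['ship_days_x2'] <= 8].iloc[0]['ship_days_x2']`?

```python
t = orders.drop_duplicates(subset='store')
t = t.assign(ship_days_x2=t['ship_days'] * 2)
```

6

drop duplicate store (keep=first):
  customer store  ship_days
0    Quinn    S5          9
2     Lena    S3          3
3    Quinn    S4          4
add column ship_days_x2 = t['ship_days'] * 2:
  customer store  ship_days  ship_days_x2
0    Quinn    S5          9            18
2     Lena    S3          3             6
3    Quinn    S4          4             8
filter rows where ship_days_x2 <= 8:
  customer store  ship_days  ship_days_x2
2     Lena    S3          3             6
3    Quinn    S4          4             8
The value at position 0, column 'ship_days_x2' is 6.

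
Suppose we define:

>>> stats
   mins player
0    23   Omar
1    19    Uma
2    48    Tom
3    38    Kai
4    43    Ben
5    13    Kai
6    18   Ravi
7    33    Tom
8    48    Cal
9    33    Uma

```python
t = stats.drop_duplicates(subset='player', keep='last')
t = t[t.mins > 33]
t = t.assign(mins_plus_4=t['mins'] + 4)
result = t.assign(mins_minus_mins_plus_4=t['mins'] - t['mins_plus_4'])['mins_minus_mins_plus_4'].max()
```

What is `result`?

-4

drop duplicate player (keep=last):
   mins player
0    23   Omar
4    43    Ben
5    13    Kai
6    18   Ravi
7    33    Tom
8    48    Cal
9    33    Uma
filter rows where mins > 33:
   mins player
4    43    Ben
8    48    Cal
add column mins_plus_4 = t['mins'] + 4:
   mins player  mins_plus_4
4    43    Ben           47
8    48    Cal           52
add column mins_minus_mins_plus_4 = t['mins'] - t['mins_plus_4']:
   mins player  mins_plus_4  mins_minus_mins_plus_4
4    43    Ben           47                      -4
8    48    Cal           52                      -4
max of column 'mins_minus_mins_plus_4' → -4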